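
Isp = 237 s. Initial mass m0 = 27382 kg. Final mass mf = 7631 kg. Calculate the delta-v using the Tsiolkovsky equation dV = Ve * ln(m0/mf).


Ve = 237 * 9.81 = 2324.97 m/s
dV = 2324.97 * ln(27382/7631) = 2971 m/s

2971 m/s


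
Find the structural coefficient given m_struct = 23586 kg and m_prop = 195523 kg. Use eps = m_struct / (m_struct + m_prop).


eps = 23586 / (23586 + 195523) = 0.1076

0.1076


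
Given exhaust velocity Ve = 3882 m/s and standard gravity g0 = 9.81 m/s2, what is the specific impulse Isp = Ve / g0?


Isp = Ve / g0 = 3882 / 9.81 = 395.7 s

395.7 s


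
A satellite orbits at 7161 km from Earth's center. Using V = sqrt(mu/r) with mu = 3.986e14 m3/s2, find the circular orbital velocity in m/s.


V = sqrt(3.986e14 / 7161000) = 7461 m/s

7461 m/s


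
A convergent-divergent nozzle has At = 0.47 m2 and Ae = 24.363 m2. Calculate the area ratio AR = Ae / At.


AR = 24.363 / 0.47 = 51.8

51.8


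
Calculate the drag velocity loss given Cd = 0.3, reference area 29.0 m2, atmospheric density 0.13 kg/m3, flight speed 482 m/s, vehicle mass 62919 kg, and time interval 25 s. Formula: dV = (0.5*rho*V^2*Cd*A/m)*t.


D = 0.5 * 0.13 * 482^2 * 0.3 * 29.0 = 131379.22 N
a = 131379.22 / 62919 = 2.0881 m/s2
dV = 2.0881 * 25 = 52.2 m/s

52.2 m/s


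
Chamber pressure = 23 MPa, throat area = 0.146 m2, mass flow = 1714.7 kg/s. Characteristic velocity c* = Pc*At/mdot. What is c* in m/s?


c* = 23e6 * 0.146 / 1714.7 = 1958 m/s

1958 m/s


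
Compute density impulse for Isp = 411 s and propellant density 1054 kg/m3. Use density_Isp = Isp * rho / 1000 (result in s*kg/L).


rho*Isp = 411 * 1054 / 1000 = 433 s*kg/L

433 s*kg/L


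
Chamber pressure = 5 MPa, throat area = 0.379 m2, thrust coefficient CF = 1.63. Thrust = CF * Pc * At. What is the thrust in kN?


F = 1.63 * 5e6 * 0.379 = 3.0888e+06 N = 3088.8 kN

3088.8 kN


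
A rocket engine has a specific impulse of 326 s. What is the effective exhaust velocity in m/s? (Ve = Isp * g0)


Ve = Isp * g0 = 326 * 9.81 = 3198.1 m/s

3198.1 m/s


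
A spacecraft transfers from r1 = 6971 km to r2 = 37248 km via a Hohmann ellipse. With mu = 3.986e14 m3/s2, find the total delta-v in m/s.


V1 = sqrt(mu/r1) = 7561.73 m/s
dV1 = V1*(sqrt(2*r2/(r1+r2)) - 1) = 2253.11 m/s
V2 = sqrt(mu/r2) = 3271.28 m/s
dV2 = V2*(1 - sqrt(2*r1/(r1+r2))) = 1434.42 m/s
Total dV = 3688 m/s

3688 m/s


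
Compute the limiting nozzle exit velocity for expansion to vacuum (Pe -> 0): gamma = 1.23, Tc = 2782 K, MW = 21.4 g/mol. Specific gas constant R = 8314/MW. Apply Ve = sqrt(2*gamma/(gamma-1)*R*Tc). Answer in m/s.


R = 8314 / 21.4 = 388.5 J/(kg.K)
Ve = sqrt(2 * 1.23 / (1.23 - 1) * 388.5 * 2782) = 3400 m/s

3400 m/s


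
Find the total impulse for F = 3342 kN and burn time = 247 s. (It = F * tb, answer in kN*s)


It = 3342 * 247 = 825474 kN*s

825474 kN*s


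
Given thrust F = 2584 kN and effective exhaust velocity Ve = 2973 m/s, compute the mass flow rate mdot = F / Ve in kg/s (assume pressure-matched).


mdot = F / Ve = 2584000 / 2973 = 869.2 kg/s

869.2 kg/s


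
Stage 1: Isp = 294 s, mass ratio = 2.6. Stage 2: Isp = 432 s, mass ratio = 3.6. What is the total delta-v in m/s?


dV1 = 294 * 9.81 * ln(2.6) = 2755.8 m/s
dV2 = 432 * 9.81 * ln(3.6) = 5428.5 m/s
Total dV = 2755.8 + 5428.5 = 8184.3 m/s ~ 8184 m/s

8184 m/s


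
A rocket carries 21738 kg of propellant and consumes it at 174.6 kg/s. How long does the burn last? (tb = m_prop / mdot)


tb = 21738 / 174.6 = 124.5 s

124.5 s


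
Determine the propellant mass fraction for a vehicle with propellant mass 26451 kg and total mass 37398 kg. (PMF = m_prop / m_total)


PMF = 26451 / 37398 = 0.707

0.707


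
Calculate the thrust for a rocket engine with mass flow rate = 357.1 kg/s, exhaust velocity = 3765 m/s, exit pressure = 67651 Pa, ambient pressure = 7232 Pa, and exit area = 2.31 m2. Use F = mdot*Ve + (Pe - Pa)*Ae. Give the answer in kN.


F = 357.1 * 3765 + (67651 - 7232) * 2.31 = 1.4840e+06 N = 1484.0 kN

1484.0 kN


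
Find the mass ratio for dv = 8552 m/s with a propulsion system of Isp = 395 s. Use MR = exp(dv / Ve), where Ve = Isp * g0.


Ve = 395 * 9.81 = 3874.95 m/s
MR = exp(8552 / 3874.95) = 9.088

9.088


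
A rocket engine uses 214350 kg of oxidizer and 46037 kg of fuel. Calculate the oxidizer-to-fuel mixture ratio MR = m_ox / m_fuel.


MR = 214350 / 46037 = 4.66

4.66


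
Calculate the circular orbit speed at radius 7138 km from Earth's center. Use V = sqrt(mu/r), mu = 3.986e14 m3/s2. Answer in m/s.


V = sqrt(3.986e14 / 7138000) = 7473 m/s

7473 m/s


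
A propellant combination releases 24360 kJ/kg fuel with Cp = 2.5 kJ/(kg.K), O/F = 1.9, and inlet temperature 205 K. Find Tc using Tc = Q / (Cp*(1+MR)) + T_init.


Tc = 24360 / (2.5 * (1 + 1.9)) + 205 = 3565 K

3565 K


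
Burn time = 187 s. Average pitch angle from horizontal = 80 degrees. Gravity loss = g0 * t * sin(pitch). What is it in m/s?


GL = 9.81 * 187 * sin(80 deg) = 1807 m/s

1807 m/s


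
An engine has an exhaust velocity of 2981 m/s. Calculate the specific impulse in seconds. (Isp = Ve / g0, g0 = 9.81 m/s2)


Isp = Ve / g0 = 2981 / 9.81 = 303.9 s

303.9 s


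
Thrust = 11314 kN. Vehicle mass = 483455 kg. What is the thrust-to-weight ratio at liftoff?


TWR = 11314000 / (483455 * 9.81) = 2.39

2.39


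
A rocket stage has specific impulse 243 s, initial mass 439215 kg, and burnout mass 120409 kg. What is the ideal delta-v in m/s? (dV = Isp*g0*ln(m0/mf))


Ve = 243 * 9.81 = 2383.83 m/s
dV = 2383.83 * ln(439215/120409) = 3085 m/s

3085 m/s


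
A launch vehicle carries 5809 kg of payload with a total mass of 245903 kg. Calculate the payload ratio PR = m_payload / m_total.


PR = 5809 / 245903 = 0.0236

0.0236


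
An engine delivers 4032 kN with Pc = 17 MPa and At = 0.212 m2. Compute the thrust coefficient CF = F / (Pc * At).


CF = 4032000 / (17e6 * 0.212) = 1.12

1.12


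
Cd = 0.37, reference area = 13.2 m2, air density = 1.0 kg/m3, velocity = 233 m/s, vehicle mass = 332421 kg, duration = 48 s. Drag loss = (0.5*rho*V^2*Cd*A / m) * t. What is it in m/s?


D = 0.5 * 1.0 * 233^2 * 0.37 * 13.2 = 132573.74 N
a = 132573.74 / 332421 = 0.3988 m/s2
dV = 0.3988 * 48 = 19.1 m/s

19.1 m/s


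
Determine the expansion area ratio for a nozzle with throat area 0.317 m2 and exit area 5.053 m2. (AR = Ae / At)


AR = 5.053 / 0.317 = 15.9

15.9


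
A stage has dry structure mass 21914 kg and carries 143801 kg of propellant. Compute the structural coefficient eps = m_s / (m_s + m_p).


eps = 21914 / (21914 + 143801) = 0.1322

0.1322


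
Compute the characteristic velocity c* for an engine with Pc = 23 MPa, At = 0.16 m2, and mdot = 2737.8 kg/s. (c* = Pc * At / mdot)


c* = 23e6 * 0.16 / 2737.8 = 1344 m/s

1344 m/s


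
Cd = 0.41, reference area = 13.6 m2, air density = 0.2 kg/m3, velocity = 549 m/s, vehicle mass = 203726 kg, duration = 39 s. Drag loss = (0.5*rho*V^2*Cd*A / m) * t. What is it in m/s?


D = 0.5 * 0.2 * 549^2 * 0.41 * 13.6 = 168061.2 N
a = 168061.2 / 203726 = 0.8249 m/s2
dV = 0.8249 * 39 = 32.2 m/s

32.2 m/s


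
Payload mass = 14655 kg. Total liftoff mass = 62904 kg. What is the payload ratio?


PR = 14655 / 62904 = 0.233

0.233


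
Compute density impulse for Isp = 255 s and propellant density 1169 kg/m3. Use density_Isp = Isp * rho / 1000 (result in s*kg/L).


rho*Isp = 255 * 1169 / 1000 = 298 s*kg/L

298 s*kg/L


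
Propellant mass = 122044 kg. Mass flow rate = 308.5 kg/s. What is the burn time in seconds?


tb = 122044 / 308.5 = 395.6 s

395.6 s


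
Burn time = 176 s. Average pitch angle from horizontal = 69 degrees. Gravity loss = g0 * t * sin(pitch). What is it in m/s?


GL = 9.81 * 176 * sin(69 deg) = 1612 m/s

1612 m/s


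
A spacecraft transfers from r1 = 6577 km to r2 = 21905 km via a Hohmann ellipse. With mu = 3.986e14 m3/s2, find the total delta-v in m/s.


V1 = sqrt(mu/r1) = 7784.93 m/s
dV1 = V1*(sqrt(2*r2/(r1+r2)) - 1) = 1870.15 m/s
V2 = sqrt(mu/r2) = 4265.77 m/s
dV2 = V2*(1 - sqrt(2*r1/(r1+r2))) = 1366.82 m/s
Total dV = 3237 m/s

3237 m/s


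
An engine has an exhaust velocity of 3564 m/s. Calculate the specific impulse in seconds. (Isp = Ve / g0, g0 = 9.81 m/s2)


Isp = Ve / g0 = 3564 / 9.81 = 363.3 s

363.3 s


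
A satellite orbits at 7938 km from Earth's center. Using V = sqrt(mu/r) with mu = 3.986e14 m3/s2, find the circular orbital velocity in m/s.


V = sqrt(3.986e14 / 7938000) = 7086 m/s

7086 m/s


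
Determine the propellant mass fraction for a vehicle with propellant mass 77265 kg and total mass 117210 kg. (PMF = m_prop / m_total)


PMF = 77265 / 117210 = 0.659

0.659


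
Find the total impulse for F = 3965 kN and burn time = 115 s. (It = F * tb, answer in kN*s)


It = 3965 * 115 = 455975 kN*s

455975 kN*s


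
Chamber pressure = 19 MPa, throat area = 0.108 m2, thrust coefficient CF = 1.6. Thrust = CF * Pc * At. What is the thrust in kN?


F = 1.6 * 19e6 * 0.108 = 3.2832e+06 N = 3283.2 kN

3283.2 kN


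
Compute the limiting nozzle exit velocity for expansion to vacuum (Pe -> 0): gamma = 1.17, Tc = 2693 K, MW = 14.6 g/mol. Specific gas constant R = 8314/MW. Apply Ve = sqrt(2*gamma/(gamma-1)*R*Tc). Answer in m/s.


R = 8314 / 14.6 = 569.45 J/(kg.K)
Ve = sqrt(2 * 1.17 / (1.17 - 1) * 569.45 * 2693) = 4594 m/s

4594 m/s


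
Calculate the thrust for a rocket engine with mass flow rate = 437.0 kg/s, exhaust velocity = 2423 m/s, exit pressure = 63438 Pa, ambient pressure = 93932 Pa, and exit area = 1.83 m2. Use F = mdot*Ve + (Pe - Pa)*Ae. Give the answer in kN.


F = 437.0 * 2423 + (63438 - 93932) * 1.83 = 1.0030e+06 N = 1003.0 kN

1003.0 kN


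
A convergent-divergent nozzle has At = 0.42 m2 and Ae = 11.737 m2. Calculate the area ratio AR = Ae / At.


AR = 11.737 / 0.42 = 27.9

27.9


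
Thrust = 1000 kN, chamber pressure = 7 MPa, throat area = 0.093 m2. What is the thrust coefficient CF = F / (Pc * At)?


CF = 1000000 / (7e6 * 0.093) = 1.54

1.54


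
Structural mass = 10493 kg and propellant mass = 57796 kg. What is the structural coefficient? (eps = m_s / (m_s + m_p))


eps = 10493 / (10493 + 57796) = 0.1537

0.1537


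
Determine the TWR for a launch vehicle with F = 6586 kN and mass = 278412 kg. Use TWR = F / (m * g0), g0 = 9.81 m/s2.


TWR = 6586000 / (278412 * 9.81) = 2.41

2.41


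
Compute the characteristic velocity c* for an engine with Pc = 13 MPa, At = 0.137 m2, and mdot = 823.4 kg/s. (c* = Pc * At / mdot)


c* = 13e6 * 0.137 / 823.4 = 2163 m/s

2163 m/s


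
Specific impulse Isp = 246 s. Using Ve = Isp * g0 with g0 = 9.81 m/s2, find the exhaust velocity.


Ve = Isp * g0 = 246 * 9.81 = 2413.3 m/s

2413.3 m/s


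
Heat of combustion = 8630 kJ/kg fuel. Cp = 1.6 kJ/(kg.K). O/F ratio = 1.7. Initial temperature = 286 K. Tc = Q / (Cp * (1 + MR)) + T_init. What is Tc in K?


Tc = 8630 / (1.6 * (1 + 1.7)) + 286 = 2284 K

2284 K


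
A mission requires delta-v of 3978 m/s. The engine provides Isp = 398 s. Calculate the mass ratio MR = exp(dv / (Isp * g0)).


Ve = 398 * 9.81 = 3904.38 m/s
MR = exp(3978 / 3904.38) = 2.77

2.77


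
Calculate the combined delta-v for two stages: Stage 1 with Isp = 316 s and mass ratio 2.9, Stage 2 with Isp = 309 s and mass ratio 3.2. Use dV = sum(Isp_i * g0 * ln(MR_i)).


dV1 = 316 * 9.81 * ln(2.9) = 3300.6 m/s
dV2 = 309 * 9.81 * ln(3.2) = 3525.8 m/s
Total dV = 3300.6 + 3525.8 = 6826.4 m/s ~ 6826 m/s

6826 m/s


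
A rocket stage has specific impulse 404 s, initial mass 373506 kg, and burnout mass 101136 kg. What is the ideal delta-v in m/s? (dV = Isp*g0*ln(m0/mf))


Ve = 404 * 9.81 = 3963.24 m/s
dV = 3963.24 * ln(373506/101136) = 5178 m/s

5178 m/s


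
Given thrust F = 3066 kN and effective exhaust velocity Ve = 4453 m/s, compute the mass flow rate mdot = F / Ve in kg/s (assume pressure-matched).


mdot = F / Ve = 3066000 / 4453 = 688.5 kg/s

688.5 kg/s


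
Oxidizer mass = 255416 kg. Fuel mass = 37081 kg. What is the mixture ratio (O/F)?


MR = 255416 / 37081 = 6.89

6.89


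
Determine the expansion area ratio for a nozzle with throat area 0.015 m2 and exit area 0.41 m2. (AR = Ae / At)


AR = 0.41 / 0.015 = 27.3

27.3


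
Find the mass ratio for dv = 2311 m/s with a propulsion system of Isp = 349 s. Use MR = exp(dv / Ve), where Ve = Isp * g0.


Ve = 349 * 9.81 = 3423.69 m/s
MR = exp(2311 / 3423.69) = 1.964

1.964


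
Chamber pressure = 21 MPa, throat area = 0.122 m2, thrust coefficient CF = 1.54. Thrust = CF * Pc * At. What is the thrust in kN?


F = 1.54 * 21e6 * 0.122 = 3.9455e+06 N = 3945.5 kN

3945.5 kN


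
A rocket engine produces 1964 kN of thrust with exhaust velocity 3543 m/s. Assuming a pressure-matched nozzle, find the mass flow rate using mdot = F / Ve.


mdot = F / Ve = 1964000 / 3543 = 554.3 kg/s

554.3 kg/s


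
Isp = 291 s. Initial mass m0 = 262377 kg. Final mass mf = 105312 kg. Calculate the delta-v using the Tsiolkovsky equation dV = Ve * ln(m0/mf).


Ve = 291 * 9.81 = 2854.71 m/s
dV = 2854.71 * ln(262377/105312) = 2606 m/s

2606 m/s


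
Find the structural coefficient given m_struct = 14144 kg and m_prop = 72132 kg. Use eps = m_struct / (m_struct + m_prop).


eps = 14144 / (14144 + 72132) = 0.1639

0.1639


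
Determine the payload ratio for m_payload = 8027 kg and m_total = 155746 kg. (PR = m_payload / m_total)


PR = 8027 / 155746 = 0.0515

0.0515


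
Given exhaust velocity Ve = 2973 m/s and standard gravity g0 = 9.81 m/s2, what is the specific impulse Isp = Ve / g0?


Isp = Ve / g0 = 2973 / 9.81 = 303.1 s

303.1 s


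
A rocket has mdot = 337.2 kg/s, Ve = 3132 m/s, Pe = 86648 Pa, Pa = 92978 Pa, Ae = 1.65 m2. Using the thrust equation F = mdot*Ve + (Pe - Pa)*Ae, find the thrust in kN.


F = 337.2 * 3132 + (86648 - 92978) * 1.65 = 1.0457e+06 N = 1045.7 kN

1045.7 kN


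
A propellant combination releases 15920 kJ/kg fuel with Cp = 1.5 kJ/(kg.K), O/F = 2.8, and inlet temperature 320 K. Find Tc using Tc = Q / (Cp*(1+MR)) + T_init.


Tc = 15920 / (1.5 * (1 + 2.8)) + 320 = 3113 K

3113 K


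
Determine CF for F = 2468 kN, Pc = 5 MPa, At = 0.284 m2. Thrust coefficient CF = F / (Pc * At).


CF = 2468000 / (5e6 * 0.284) = 1.74

1.74


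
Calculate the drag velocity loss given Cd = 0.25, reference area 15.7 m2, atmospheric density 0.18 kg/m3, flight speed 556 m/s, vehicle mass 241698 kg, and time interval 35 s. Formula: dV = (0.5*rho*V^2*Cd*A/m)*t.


D = 0.5 * 0.18 * 556^2 * 0.25 * 15.7 = 109202.29 N
a = 109202.29 / 241698 = 0.4518 m/s2
dV = 0.4518 * 35 = 15.8 m/s

15.8 m/s


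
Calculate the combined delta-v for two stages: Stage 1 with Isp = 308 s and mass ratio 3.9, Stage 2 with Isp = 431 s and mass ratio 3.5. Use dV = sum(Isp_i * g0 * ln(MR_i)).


dV1 = 308 * 9.81 * ln(3.9) = 4112.2 m/s
dV2 = 431 * 9.81 * ln(3.5) = 5296.8 m/s
Total dV = 4112.2 + 5296.8 = 9409.0 m/s ~ 9409 m/s

9409 m/s


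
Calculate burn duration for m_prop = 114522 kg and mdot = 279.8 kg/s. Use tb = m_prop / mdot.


tb = 114522 / 279.8 = 409.3 s

409.3 s


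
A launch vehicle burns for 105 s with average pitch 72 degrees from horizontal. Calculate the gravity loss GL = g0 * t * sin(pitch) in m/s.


GL = 9.81 * 105 * sin(72 deg) = 980 m/s

980 m/s


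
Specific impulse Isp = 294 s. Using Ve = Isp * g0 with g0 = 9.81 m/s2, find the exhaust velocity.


Ve = Isp * g0 = 294 * 9.81 = 2884.1 m/s

2884.1 m/s


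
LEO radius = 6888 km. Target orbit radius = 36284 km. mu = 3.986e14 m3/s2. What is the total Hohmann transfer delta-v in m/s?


V1 = sqrt(mu/r1) = 7607.15 m/s
dV1 = V1*(sqrt(2*r2/(r1+r2)) - 1) = 2255.5 m/s
V2 = sqrt(mu/r2) = 3314.45 m/s
dV2 = V2*(1 - sqrt(2*r1/(r1+r2))) = 1442.16 m/s
Total dV = 3698 m/s

3698 m/s


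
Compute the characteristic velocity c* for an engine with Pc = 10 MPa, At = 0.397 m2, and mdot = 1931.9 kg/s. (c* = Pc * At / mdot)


c* = 10e6 * 0.397 / 1931.9 = 2055 m/s

2055 m/s


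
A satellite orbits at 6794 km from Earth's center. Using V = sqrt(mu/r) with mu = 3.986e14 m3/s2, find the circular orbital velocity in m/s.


V = sqrt(3.986e14 / 6794000) = 7660 m/s

7660 m/s


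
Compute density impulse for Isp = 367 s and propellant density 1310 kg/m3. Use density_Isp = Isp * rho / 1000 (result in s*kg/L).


rho*Isp = 367 * 1310 / 1000 = 481 s*kg/L

481 s*kg/L


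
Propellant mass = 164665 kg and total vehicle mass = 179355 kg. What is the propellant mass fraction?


PMF = 164665 / 179355 = 0.918

0.918


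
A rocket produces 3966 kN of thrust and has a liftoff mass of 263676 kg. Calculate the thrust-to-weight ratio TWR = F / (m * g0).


TWR = 3966000 / (263676 * 9.81) = 1.53

1.53


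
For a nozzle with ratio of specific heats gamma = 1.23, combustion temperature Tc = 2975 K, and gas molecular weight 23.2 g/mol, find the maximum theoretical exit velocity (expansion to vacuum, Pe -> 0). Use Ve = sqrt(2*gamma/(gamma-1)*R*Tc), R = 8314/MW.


R = 8314 / 23.2 = 358.36 J/(kg.K)
Ve = sqrt(2 * 1.23 / (1.23 - 1) * 358.36 * 2975) = 3377 m/s

3377 m/s


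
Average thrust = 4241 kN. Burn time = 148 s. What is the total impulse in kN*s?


It = 4241 * 148 = 627668 kN*s

627668 kN*s


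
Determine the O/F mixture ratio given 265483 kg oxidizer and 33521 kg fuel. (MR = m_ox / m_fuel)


MR = 265483 / 33521 = 7.92

7.92


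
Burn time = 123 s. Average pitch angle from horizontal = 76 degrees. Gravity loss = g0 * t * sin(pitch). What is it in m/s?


GL = 9.81 * 123 * sin(76 deg) = 1171 m/s

1171 m/s


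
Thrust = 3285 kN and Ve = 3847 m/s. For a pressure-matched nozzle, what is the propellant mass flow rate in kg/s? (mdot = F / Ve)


mdot = F / Ve = 3285000 / 3847 = 853.9 kg/s

853.9 kg/s


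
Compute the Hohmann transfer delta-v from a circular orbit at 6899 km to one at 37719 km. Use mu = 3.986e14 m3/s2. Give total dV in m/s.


V1 = sqrt(mu/r1) = 7601.08 m/s
dV1 = V1*(sqrt(2*r2/(r1+r2)) - 1) = 2282.53 m/s
V2 = sqrt(mu/r2) = 3250.79 m/s
dV2 = V2*(1 - sqrt(2*r1/(r1+r2))) = 1443.02 m/s
Total dV = 3726 m/s

3726 m/s


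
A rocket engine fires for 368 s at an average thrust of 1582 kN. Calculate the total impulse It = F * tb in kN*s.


It = 1582 * 368 = 582176 kN*s

582176 kN*s


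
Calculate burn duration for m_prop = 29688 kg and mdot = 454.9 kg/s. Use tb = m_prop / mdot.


tb = 29688 / 454.9 = 65.3 s

65.3 s


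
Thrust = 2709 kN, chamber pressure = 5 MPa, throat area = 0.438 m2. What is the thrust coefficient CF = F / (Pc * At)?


CF = 2709000 / (5e6 * 0.438) = 1.24

1.24


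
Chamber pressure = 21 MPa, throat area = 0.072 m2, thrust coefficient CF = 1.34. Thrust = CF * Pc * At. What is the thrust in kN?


F = 1.34 * 21e6 * 0.072 = 2.0261e+06 N = 2026.1 kN

2026.1 kN


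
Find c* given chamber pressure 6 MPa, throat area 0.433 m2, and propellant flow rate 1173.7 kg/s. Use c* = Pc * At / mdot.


c* = 6e6 * 0.433 / 1173.7 = 2214 m/s

2214 m/s


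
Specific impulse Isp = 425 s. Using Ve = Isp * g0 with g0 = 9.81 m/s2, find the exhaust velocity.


Ve = Isp * g0 = 425 * 9.81 = 4169.2 m/s

4169.2 m/s


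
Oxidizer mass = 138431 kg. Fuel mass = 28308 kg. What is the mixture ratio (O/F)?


MR = 138431 / 28308 = 4.89

4.89


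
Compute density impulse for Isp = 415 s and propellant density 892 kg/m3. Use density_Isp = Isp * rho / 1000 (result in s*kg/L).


rho*Isp = 415 * 892 / 1000 = 370 s*kg/L

370 s*kg/L


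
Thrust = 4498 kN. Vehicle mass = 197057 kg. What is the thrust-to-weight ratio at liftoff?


TWR = 4498000 / (197057 * 9.81) = 2.33

2.33


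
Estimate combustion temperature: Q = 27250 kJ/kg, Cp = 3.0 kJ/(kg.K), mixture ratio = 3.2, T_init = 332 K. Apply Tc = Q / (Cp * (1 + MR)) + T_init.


Tc = 27250 / (3.0 * (1 + 3.2)) + 332 = 2495 K

2495 K


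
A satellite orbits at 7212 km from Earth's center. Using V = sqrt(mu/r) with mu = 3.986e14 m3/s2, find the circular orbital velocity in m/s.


V = sqrt(3.986e14 / 7212000) = 7434 m/s

7434 m/s


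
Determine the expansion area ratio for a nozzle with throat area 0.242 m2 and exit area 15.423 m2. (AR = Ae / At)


AR = 15.423 / 0.242 = 63.7

63.7


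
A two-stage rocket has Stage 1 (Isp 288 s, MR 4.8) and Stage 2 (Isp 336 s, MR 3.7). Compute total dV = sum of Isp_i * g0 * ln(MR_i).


dV1 = 288 * 9.81 * ln(4.8) = 4431.8 m/s
dV2 = 336 * 9.81 * ln(3.7) = 4312.5 m/s
Total dV = 4431.8 + 4312.5 = 8744.3 m/s ~ 8744 m/s

8744 m/s


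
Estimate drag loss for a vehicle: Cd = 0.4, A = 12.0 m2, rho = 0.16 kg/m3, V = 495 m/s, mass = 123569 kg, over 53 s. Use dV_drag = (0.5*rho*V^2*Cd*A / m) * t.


D = 0.5 * 0.16 * 495^2 * 0.4 * 12.0 = 94089.6 N
a = 94089.6 / 123569 = 0.7614 m/s2
dV = 0.7614 * 53 = 40.4 m/s

40.4 m/s


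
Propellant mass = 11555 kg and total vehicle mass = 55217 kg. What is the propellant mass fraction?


PMF = 11555 / 55217 = 0.209

0.209


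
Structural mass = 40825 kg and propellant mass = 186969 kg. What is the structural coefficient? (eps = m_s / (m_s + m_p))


eps = 40825 / (40825 + 186969) = 0.1792

0.1792


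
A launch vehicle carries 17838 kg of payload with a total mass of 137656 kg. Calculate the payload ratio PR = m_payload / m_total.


PR = 17838 / 137656 = 0.1296

0.1296


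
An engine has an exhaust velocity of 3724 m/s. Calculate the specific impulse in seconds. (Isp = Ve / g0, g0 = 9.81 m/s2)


Isp = Ve / g0 = 3724 / 9.81 = 379.6 s

379.6 s


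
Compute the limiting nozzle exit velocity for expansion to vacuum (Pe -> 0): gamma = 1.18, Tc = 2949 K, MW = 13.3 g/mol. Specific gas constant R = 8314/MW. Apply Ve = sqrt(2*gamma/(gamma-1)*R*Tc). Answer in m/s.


R = 8314 / 13.3 = 625.11 J/(kg.K)
Ve = sqrt(2 * 1.18 / (1.18 - 1) * 625.11 * 2949) = 4916 m/s

4916 m/s


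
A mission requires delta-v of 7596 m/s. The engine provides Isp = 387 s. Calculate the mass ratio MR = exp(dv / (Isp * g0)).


Ve = 387 * 9.81 = 3796.47 m/s
MR = exp(7596 / 3796.47) = 7.395

7.395


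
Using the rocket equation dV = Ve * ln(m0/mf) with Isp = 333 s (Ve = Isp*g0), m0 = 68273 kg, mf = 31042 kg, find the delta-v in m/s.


Ve = 333 * 9.81 = 3266.73 m/s
dV = 3266.73 * ln(68273/31042) = 2575 m/s

2575 m/s


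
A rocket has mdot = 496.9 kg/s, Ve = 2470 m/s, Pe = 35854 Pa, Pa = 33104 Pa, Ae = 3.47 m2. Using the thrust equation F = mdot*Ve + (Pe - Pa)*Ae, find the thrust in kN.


F = 496.9 * 2470 + (35854 - 33104) * 3.47 = 1.2369e+06 N = 1236.9 kN

1236.9 kN


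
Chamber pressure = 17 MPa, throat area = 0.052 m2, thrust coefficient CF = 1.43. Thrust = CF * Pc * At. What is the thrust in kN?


F = 1.43 * 17e6 * 0.052 = 1.2641e+06 N = 1264.1 kN

1264.1 kN


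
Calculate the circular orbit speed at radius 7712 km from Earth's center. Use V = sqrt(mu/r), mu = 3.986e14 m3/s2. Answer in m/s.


V = sqrt(3.986e14 / 7712000) = 7189 m/s

7189 m/s


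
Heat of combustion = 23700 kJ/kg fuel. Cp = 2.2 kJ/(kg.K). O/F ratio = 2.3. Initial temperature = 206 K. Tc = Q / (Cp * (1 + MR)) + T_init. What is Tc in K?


Tc = 23700 / (2.2 * (1 + 2.3)) + 206 = 3470 K

3470 K


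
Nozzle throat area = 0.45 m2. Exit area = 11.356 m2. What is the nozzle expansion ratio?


AR = 11.356 / 0.45 = 25.2

25.2


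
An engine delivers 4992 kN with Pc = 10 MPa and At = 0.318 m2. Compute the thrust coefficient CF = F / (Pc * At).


CF = 4992000 / (10e6 * 0.318) = 1.57

1.57


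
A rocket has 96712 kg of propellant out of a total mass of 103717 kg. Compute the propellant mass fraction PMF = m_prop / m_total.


PMF = 96712 / 103717 = 0.932

0.932


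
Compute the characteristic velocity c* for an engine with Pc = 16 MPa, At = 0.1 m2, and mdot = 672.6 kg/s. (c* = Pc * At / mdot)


c* = 16e6 * 0.1 / 672.6 = 2379 m/s

2379 m/s


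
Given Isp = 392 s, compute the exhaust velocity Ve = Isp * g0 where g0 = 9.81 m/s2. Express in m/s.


Ve = Isp * g0 = 392 * 9.81 = 3845.5 m/s

3845.5 m/s


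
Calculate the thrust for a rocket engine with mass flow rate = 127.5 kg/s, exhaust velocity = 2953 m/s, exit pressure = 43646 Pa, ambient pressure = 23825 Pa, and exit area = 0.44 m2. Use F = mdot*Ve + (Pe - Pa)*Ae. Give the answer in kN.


F = 127.5 * 2953 + (43646 - 23825) * 0.44 = 385229.0 N = 385.2 kN

385.2 kN


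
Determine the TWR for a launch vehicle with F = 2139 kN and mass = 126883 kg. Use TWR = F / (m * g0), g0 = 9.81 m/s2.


TWR = 2139000 / (126883 * 9.81) = 1.72

1.72


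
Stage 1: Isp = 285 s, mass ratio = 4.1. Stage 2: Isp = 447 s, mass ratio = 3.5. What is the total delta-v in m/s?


dV1 = 285 * 9.81 * ln(4.1) = 3944.9 m/s
dV2 = 447 * 9.81 * ln(3.5) = 5493.5 m/s
Total dV = 3944.9 + 5493.5 = 9438.4 m/s ~ 9438 m/s

9438 m/s


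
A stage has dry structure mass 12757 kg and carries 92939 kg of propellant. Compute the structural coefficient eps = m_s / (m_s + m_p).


eps = 12757 / (12757 + 92939) = 0.1207

0.1207


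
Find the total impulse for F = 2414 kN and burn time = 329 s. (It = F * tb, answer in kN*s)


It = 2414 * 329 = 794206 kN*s

794206 kN*s


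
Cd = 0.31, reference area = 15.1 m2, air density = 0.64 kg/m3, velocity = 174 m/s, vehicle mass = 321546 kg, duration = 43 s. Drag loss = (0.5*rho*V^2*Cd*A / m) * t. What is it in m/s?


D = 0.5 * 0.64 * 174^2 * 0.31 * 15.1 = 45351.03 N
a = 45351.03 / 321546 = 0.141 m/s2
dV = 0.141 * 43 = 6.1 m/s

6.1 m/s


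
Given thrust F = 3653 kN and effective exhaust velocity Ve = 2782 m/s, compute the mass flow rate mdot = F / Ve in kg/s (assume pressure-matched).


mdot = F / Ve = 3653000 / 2782 = 1313.1 kg/s

1313.1 kg/s


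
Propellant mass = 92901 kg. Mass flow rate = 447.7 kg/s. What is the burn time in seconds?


tb = 92901 / 447.7 = 207.5 s

207.5 s


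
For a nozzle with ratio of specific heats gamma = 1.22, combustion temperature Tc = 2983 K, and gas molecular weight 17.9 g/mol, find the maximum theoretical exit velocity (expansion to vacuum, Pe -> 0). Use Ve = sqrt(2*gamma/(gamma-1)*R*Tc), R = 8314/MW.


R = 8314 / 17.9 = 464.47 J/(kg.K)
Ve = sqrt(2 * 1.22 / (1.22 - 1) * 464.47 * 2983) = 3920 m/s

3920 m/s


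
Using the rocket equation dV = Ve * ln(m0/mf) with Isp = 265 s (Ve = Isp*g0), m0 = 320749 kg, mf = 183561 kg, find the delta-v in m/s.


Ve = 265 * 9.81 = 2599.65 m/s
dV = 2599.65 * ln(320749/183561) = 1451 m/s

1451 m/s


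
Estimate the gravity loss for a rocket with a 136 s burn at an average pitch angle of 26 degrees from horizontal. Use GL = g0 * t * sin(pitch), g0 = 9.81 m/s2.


GL = 9.81 * 136 * sin(26 deg) = 585 m/s

585 m/s


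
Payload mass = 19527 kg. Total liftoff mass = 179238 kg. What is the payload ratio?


PR = 19527 / 179238 = 0.1089

0.1089


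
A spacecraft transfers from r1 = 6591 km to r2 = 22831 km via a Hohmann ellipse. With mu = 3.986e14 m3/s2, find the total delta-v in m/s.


V1 = sqrt(mu/r1) = 7776.66 m/s
dV1 = V1*(sqrt(2*r2/(r1+r2)) - 1) = 1911.35 m/s
V2 = sqrt(mu/r2) = 4178.36 m/s
dV2 = V2*(1 - sqrt(2*r1/(r1+r2))) = 1381.57 m/s
Total dV = 3293 m/s

3293 m/s


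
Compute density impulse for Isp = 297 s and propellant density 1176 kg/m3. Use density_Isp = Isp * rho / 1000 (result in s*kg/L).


rho*Isp = 297 * 1176 / 1000 = 349 s*kg/L

349 s*kg/L


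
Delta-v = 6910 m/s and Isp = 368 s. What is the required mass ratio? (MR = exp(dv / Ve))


Ve = 368 * 9.81 = 3610.08 m/s
MR = exp(6910 / 3610.08) = 6.781

6.781


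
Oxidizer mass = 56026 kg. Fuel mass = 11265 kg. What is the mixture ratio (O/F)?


MR = 56026 / 11265 = 4.97

4.97


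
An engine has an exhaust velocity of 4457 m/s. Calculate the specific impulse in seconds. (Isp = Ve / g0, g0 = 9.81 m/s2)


Isp = Ve / g0 = 4457 / 9.81 = 454.3 s

454.3 s


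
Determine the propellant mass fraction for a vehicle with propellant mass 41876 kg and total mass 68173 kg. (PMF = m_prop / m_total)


PMF = 41876 / 68173 = 0.614

0.614


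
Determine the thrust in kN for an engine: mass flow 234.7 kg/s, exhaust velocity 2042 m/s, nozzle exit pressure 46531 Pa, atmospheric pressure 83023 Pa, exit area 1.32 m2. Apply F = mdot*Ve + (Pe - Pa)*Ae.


F = 234.7 * 2042 + (46531 - 83023) * 1.32 = 431088.0 N = 431.1 kN

431.1 kN


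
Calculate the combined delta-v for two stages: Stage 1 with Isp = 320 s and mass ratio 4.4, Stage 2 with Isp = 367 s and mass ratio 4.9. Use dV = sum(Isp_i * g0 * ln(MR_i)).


dV1 = 320 * 9.81 * ln(4.4) = 4651.1 m/s
dV2 = 367 * 9.81 * ln(4.9) = 5721.7 m/s
Total dV = 4651.1 + 5721.7 = 10372.8 m/s ~ 10373 m/s

10373 m/s


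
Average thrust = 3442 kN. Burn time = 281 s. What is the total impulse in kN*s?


It = 3442 * 281 = 967202 kN*s

967202 kN*s


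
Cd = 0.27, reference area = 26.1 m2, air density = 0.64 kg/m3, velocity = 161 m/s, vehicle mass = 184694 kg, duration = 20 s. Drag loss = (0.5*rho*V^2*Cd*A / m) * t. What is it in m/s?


D = 0.5 * 0.64 * 161^2 * 0.27 * 26.1 = 58452.89 N
a = 58452.89 / 184694 = 0.3165 m/s2
dV = 0.3165 * 20 = 6.3 m/s

6.3 m/s


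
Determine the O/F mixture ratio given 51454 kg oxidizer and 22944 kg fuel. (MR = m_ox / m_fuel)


MR = 51454 / 22944 = 2.24

2.24


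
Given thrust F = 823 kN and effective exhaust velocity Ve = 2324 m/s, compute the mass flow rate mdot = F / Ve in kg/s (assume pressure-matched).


mdot = F / Ve = 823000 / 2324 = 354.1 kg/s

354.1 kg/s


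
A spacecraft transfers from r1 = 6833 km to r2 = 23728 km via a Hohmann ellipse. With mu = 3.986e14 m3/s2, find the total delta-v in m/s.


V1 = sqrt(mu/r1) = 7637.71 m/s
dV1 = V1*(sqrt(2*r2/(r1+r2)) - 1) = 1879.83 m/s
V2 = sqrt(mu/r2) = 4098.62 m/s
dV2 = V2*(1 - sqrt(2*r1/(r1+r2))) = 1357.84 m/s
Total dV = 3238 m/s

3238 m/s


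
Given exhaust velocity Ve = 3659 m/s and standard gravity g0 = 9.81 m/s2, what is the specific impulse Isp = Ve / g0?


Isp = Ve / g0 = 3659 / 9.81 = 373.0 s

373.0 s


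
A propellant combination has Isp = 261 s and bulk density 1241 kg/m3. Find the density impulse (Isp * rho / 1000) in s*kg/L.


rho*Isp = 261 * 1241 / 1000 = 324 s*kg/L

324 s*kg/L


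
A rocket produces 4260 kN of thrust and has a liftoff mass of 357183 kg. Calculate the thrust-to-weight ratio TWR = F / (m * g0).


TWR = 4260000 / (357183 * 9.81) = 1.22

1.22


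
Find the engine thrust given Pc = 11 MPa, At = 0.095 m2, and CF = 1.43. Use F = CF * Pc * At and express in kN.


F = 1.43 * 11e6 * 0.095 = 1.4943e+06 N = 1494.3 kN

1494.3 kN


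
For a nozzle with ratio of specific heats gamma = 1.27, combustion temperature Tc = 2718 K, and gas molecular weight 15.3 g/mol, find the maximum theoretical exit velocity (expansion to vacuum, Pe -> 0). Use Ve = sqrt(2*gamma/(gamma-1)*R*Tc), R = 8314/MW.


R = 8314 / 15.3 = 543.4 J/(kg.K)
Ve = sqrt(2 * 1.27 / (1.27 - 1) * 543.4 * 2718) = 3728 m/s

3728 m/s


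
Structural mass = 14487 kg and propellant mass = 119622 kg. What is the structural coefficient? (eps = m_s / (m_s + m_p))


eps = 14487 / (14487 + 119622) = 0.108

0.108


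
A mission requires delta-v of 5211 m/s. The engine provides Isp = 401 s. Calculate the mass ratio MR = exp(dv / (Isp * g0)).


Ve = 401 * 9.81 = 3933.81 m/s
MR = exp(5211 / 3933.81) = 3.761

3.761


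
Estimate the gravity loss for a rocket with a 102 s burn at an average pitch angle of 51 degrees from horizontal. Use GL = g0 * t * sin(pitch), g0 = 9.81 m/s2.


GL = 9.81 * 102 * sin(51 deg) = 778 m/s

778 m/s


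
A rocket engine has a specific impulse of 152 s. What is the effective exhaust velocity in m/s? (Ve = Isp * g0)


Ve = Isp * g0 = 152 * 9.81 = 1491.1 m/s

1491.1 m/s


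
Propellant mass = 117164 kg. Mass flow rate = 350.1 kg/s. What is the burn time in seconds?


tb = 117164 / 350.1 = 334.7 s

334.7 s


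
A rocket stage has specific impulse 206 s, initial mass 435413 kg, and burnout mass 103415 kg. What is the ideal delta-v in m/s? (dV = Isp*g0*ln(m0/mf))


Ve = 206 * 9.81 = 2020.86 m/s
dV = 2020.86 * ln(435413/103415) = 2905 m/s

2905 m/s


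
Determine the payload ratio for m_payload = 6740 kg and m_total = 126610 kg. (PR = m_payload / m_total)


PR = 6740 / 126610 = 0.0532

0.0532


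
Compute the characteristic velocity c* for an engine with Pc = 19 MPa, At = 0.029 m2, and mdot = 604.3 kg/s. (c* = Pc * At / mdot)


c* = 19e6 * 0.029 / 604.3 = 912 m/s

912 m/s


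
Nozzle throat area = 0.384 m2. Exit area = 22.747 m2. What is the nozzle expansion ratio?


AR = 22.747 / 0.384 = 59.2

59.2


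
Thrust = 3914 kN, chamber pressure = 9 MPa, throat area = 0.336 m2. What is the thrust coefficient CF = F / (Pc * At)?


CF = 3914000 / (9e6 * 0.336) = 1.29

1.29


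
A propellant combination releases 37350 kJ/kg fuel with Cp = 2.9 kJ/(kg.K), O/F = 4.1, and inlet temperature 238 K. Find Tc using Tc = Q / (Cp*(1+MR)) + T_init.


Tc = 37350 / (2.9 * (1 + 4.1)) + 238 = 2763 K

2763 K


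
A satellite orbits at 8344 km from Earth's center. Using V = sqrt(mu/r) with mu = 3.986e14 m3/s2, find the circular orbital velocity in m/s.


V = sqrt(3.986e14 / 8344000) = 6912 m/s

6912 m/s


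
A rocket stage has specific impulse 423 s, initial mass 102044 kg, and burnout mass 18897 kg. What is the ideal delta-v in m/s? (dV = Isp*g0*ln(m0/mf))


Ve = 423 * 9.81 = 4149.63 m/s
dV = 4149.63 * ln(102044/18897) = 6998 m/s

6998 m/s


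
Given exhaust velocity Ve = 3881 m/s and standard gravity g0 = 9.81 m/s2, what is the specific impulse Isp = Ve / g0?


Isp = Ve / g0 = 3881 / 9.81 = 395.6 s

395.6 s


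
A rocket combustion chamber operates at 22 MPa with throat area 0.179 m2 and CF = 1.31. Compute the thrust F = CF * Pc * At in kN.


F = 1.31 * 22e6 * 0.179 = 5.1588e+06 N = 5158.8 kN

5158.8 kN


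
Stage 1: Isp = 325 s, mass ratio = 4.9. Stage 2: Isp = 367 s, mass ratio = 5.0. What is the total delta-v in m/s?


dV1 = 325 * 9.81 * ln(4.9) = 5066.9 m/s
dV2 = 367 * 9.81 * ln(5.0) = 5794.4 m/s
Total dV = 5066.9 + 5794.4 = 10861.3 m/s ~ 10861 m/s

10861 m/s


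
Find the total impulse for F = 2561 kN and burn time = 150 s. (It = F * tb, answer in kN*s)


It = 2561 * 150 = 384150 kN*s

384150 kN*s


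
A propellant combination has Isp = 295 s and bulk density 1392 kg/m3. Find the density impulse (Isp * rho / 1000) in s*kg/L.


rho*Isp = 295 * 1392 / 1000 = 411 s*kg/L

411 s*kg/L


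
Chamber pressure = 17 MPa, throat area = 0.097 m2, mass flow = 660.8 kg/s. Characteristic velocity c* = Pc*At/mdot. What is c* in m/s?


c* = 17e6 * 0.097 / 660.8 = 2495 m/s

2495 m/s


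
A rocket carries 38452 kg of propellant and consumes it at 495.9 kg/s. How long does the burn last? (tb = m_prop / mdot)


tb = 38452 / 495.9 = 77.5 s

77.5 s


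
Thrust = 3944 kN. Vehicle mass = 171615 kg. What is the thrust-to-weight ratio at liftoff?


TWR = 3944000 / (171615 * 9.81) = 2.34

2.34


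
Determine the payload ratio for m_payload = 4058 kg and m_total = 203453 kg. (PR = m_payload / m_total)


PR = 4058 / 203453 = 0.0199

0.0199


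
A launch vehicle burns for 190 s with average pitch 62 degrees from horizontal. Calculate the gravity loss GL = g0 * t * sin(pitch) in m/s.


GL = 9.81 * 190 * sin(62 deg) = 1646 m/s

1646 m/s


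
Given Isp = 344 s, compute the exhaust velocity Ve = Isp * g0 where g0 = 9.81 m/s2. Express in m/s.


Ve = Isp * g0 = 344 * 9.81 = 3374.6 m/s

3374.6 m/s


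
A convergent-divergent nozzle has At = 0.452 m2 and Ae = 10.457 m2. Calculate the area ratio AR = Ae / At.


AR = 10.457 / 0.452 = 23.1

23.1


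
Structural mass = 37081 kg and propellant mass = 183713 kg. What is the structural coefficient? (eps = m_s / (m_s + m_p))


eps = 37081 / (37081 + 183713) = 0.1679

0.1679


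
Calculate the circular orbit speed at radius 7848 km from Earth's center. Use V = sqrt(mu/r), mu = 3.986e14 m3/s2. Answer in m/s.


V = sqrt(3.986e14 / 7848000) = 7127 m/s

7127 m/s


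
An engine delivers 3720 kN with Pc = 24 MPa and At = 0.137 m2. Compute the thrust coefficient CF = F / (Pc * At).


CF = 3720000 / (24e6 * 0.137) = 1.13

1.13


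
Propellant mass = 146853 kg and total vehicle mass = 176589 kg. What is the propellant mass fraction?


PMF = 146853 / 176589 = 0.832

0.832


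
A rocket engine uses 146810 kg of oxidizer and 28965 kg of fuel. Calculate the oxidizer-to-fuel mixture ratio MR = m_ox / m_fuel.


MR = 146810 / 28965 = 5.07

5.07


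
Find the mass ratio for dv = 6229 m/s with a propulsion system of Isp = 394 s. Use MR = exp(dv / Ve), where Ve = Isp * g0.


Ve = 394 * 9.81 = 3865.14 m/s
MR = exp(6229 / 3865.14) = 5.011

5.011


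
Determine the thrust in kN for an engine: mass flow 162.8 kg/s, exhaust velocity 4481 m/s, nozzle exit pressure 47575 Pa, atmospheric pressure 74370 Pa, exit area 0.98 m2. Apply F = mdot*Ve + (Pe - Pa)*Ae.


F = 162.8 * 4481 + (47575 - 74370) * 0.98 = 703248.0 N = 703.2 kN

703.2 kN


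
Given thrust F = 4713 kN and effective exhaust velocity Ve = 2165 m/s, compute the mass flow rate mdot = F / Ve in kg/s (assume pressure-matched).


mdot = F / Ve = 4713000 / 2165 = 2176.9 kg/s

2176.9 kg/s


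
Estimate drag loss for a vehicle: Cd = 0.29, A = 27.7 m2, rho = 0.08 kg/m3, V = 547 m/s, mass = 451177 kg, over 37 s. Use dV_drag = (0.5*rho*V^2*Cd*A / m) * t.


D = 0.5 * 0.08 * 547^2 * 0.29 * 27.7 = 96141.84 N
a = 96141.84 / 451177 = 0.2131 m/s2
dV = 0.2131 * 37 = 7.9 m/s

7.9 m/s


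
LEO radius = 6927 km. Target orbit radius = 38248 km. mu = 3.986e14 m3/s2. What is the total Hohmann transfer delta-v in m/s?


V1 = sqrt(mu/r1) = 7585.71 m/s
dV1 = V1*(sqrt(2*r2/(r1+r2)) - 1) = 2285.41 m/s
V2 = sqrt(mu/r2) = 3228.23 m/s
dV2 = V2*(1 - sqrt(2*r1/(r1+r2))) = 1440.5 m/s
Total dV = 3726 m/s

3726 m/s


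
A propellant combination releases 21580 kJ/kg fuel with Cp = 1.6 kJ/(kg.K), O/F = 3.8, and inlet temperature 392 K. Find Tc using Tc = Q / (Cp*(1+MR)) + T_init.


Tc = 21580 / (1.6 * (1 + 3.8)) + 392 = 3202 K

3202 K


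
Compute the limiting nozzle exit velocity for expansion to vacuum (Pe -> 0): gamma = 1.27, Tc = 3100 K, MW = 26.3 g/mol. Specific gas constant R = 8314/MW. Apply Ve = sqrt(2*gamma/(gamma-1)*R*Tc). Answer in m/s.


R = 8314 / 26.3 = 316.12 J/(kg.K)
Ve = sqrt(2 * 1.27 / (1.27 - 1) * 316.12 * 3100) = 3036 m/s

3036 m/s


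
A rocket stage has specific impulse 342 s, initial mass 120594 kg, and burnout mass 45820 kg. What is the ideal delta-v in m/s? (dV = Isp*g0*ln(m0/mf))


Ve = 342 * 9.81 = 3355.02 m/s
dV = 3355.02 * ln(120594/45820) = 3247 m/s

3247 m/s


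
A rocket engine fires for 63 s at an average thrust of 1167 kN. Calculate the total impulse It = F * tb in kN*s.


It = 1167 * 63 = 73521 kN*s

73521 kN*s


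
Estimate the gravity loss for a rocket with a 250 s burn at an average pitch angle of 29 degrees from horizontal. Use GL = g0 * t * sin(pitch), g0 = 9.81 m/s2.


GL = 9.81 * 250 * sin(29 deg) = 1189 m/s

1189 m/s


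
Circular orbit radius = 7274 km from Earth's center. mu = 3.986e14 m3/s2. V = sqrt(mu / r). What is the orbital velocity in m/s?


V = sqrt(3.986e14 / 7274000) = 7403 m/s

7403 m/s


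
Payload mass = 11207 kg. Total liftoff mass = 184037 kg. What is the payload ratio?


PR = 11207 / 184037 = 0.0609

0.0609


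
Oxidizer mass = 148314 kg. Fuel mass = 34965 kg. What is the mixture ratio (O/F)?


MR = 148314 / 34965 = 4.24

4.24


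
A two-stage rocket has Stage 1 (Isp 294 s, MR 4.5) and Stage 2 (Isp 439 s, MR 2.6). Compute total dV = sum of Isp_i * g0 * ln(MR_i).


dV1 = 294 * 9.81 * ln(4.5) = 4338.0 m/s
dV2 = 439 * 9.81 * ln(2.6) = 4115.0 m/s
Total dV = 4338.0 + 4115.0 = 8453.0 m/s ~ 8453 m/s

8453 m/s
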